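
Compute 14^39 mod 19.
Using Fermat: 14^{18} ≡ 1 (mod 19). 39 ≡ 3 (mod 18). So 14^{39} ≡ 14^{3} ≡ 8 (mod 19)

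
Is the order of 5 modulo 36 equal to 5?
Powers of 5 mod 36: 5^1≡5, 5^2≡25, 5^3≡17, 5^4≡13, 5^5≡29, 5^6≡1. 5^5≡29≢1, so ord ≠ 5. No, the actual order is 6.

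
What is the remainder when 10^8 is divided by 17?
By repeated squaring (mod 17): 10^{1}≡10, 10^{2}≡15, 10^{4}≡4, 10^{8}≡16. So 10^{8} ≡ 16 (mod 17)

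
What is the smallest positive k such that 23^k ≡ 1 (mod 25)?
Powers of 23 mod 25: 23^1≡23, 23^2≡4, 23^3≡17, 23^4≡16, 23^5≡18, 23^6≡14, 23^7≡22, 23^8≡6, 23^9≡13, 23^10≡24, 23^11≡2, 23^12≡21, 23^13≡8, 23^14≡9, 23^15≡7, 23^16≡11, 23^17≡3, 23^18≡19, 23^19≡12, 23^20≡1. So the order of 23 is 20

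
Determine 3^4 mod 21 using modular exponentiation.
3^{4} = 81 ≡ 18 (mod 21)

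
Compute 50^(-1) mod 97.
Since 97 is prime, by Fermat 50^(-1) ≡ 50^{95} ≡ 33 mod 97. Verify: 50 × 33 = 1650 ≡ 1 mod 97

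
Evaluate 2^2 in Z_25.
2^{2} = 4 ≡ 4 (mod 25)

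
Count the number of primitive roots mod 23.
There are φ(23-1) = φ(22) = 10 primitive roots modulo 23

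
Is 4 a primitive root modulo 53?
4^{26} ≡ 1 mod 53 and 26 < 52, so ord_53(4) = 26 ≠ 52 and 4 is not a primitive root.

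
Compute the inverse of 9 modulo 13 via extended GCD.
Extended GCD: 9(3) + 13(-2) = 1. So 9^(-1) ≡ 3 mod 13. Verify: 9 × 3 = 27 ≡ 1 mod 13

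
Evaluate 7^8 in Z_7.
By repeated squaring (mod 7): 7^{1}≡0, 7^{2}≡0, 7^{4}≡0, 7^{8}≡0. So 7^{8} ≡ 0 (mod 7)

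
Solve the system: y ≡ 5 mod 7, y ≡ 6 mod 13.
M = 7 × 13 = 91. M₁ = 13, y₁ ≡ 6 mod 7. M₂ = 7, y₂ ≡ 2 mod 13. y = 5×13×6 + 6×7×2 ≡ 19 mod 91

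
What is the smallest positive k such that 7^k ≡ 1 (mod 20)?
Powers of 7 mod 20: 7^1≡7, 7^2≡9, 7^3≡3, 7^4≡1. So the order of 7 is 4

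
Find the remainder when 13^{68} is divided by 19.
By Fermat: 13^{18} ≡ 1 (mod 19). 68 = 3×18 + 14. So 13^{68} ≡ 13^{14} ≡ 5 (mod 19)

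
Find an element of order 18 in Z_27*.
2 has order 18 mod 27 since 2^{18} ≡ 1 (mod 27) and no smaller power works.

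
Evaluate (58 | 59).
(58/59) = 58^{29} mod 59 = -1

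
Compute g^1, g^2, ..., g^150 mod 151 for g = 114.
114^1, 114^2, ..., 114^{150} mod 151: [114, 10, 83, 100, 75, 94, 146, 34, 101, 38, 104, 78, 134, 25, 132, 99, 112, 84, 63, 85, 26, 95, 109, 44, 33, 138, 28, 21, 129, 59, 82, 137, 65, 11, 46, 110, 7, 43, 70, 128, 96, 72, 54, 116, 87, 103, 115, 124, 93, 32, 24, 18, 89, 29, 135, 139, 142, 31, 61, 8, 6, 80, 60, 45, 147, 148, 111, 121, 53, 2, 77, 20, 15, 49, 150, 37, 141, 68, 51, 76, 57, 5, 117, 50, 113, 47, 73, 17, 126, 19, 52, 39, 67, 88, 66, 125, 56, 42, 107, 118, 13, 123, 130, 22, 92, 69, 14, 86, 140, 105, 41, 144, 108, 81, 23, 55, 79, 97, 35, 64, 48, 36, 27, 58, 119, 127, 133, 62, 122, 16, 12, 9, 120, 90, 143, 145, 71, 91, 106, 4, 3, 40, 30, 98, 149, 74, 131, 136, 102, 1]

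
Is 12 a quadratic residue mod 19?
By Euler's criterion: 12^{9} ≡ 18 mod 19. Since this equals -1 (≡ 18), 12 is not a QR.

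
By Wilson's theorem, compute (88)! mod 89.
By Wilson's theorem, (88)! ≡ -1 ≡ 88 mod 89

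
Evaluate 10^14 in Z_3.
Using Fermat: 10^{2} ≡ 1 (mod 3). 14 ≡ 0 (mod 2). So 10^{14} ≡ 10^{0} ≡ 1 (mod 3)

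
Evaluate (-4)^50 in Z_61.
By repeated squaring (mod 61): (-4)^{1}≡57, (-4)^{2}≡16, (-4)^{4}≡12, (-4)^{8}≡22, (-4)^{16}≡57, (-4)^{32}≡16. Then (-4)^{50} = (-4)^{32+16+2} ≡ 16 × 57 × 16 ≡ 13 (mod 61)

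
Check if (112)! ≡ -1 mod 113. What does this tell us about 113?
(112)! mod 113 = 112. Since this equals -1 mod 113, Wilson confirms 113 is prime.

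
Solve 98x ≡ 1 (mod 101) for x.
Since 101 is prime, by Fermat 98^(-1) ≡ 98^{99} ≡ 67 (mod 101). Verify: 98 × 67 = 6566 ≡ 1 (mod 101)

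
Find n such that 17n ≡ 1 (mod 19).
Since 19 is prime, by Fermat 17^(-1) ≡ 17^{17} ≡ 9 (mod 19). Verify: 17 × 9 = 153 ≡ 1 (mod 19)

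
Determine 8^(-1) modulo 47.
Since 47 is prime, by Fermat 8^(-1) ≡ 8^{45} ≡ 6 (mod 47). Verify: 8 × 6 = 48 ≡ 1 (mod 47)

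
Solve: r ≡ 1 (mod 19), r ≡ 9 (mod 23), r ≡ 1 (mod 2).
M = 19 × 23 × 2 = 874. M₁ = 46, y₁ ≡ 12 (mod 19). M₂ = 38, y₂ ≡ 20 (mod 23). M₃ = 437, y₃ ≡ 1 (mod 2). r = 1×46×12 + 9×38×20 + 1×437×1 ≡ 837 (mod 874)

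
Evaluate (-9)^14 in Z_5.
Using Fermat: (-9)^{4} ≡ 1 (mod 5). 14 ≡ 2 (mod 4). So (-9)^{14} ≡ (-9)^{2} ≡ 1 (mod 5)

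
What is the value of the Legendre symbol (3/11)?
(3/11) = 3^{5} mod 11 = 1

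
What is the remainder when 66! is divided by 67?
By Wilson's theorem, (66)! ≡ -1 ≡ 66 (mod 67)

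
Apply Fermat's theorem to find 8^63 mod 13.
By Fermat: 8^{12} ≡ 1 mod 13. 63 = 5×12 + 3. So 8^{63} ≡ 8^{3} ≡ 5 mod 13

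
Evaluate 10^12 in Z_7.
Using Fermat: 10^{6} ≡ 1 (mod 7). 12 ≡ 0 (mod 6). So 10^{12} ≡ 10^{0} ≡ 1 (mod 7)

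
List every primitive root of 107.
There are φ(106) = 52 primitive roots mod 107: {2, 5, 6, 7, 8, 15, 17, 18, 20, 21, 22, 24, 26, 28, 31, 32, 38, 43, 45, 46, 50, 51, 54, 55, 58, 59, 60, 63, 65, 66, 67, 68, 70, 71, 72, 73, 74, 77, 78, 80, 82, 84, 88, 91, 93, 94, 95, 96, 97, 98, 103, 104}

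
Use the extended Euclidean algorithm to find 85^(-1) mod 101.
Extended GCD: 85(-19) + 101(16) = 1. So 85^(-1) ≡ -19 ≡ 82 mod 101. Verify: 85 × 82 = 6970 ≡ 1 mod 101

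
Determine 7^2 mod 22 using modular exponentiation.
7^{2} = 49 ≡ 5 mod 22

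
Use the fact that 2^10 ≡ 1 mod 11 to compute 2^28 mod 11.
By Fermat: 2^{10} ≡ 1 mod 11. 28 = 2×10 + 8. So 2^{28} ≡ 2^{8} ≡ 3 mod 11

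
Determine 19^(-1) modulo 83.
Since 83 is prime, by Fermat 19^(-1) ≡ 19^{81} ≡ 35 (mod 83). Verify: 19 × 35 = 665 ≡ 1 (mod 83)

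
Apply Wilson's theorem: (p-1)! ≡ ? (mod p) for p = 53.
By Wilson's theorem, (52)! ≡ -1 ≡ 52 mod 53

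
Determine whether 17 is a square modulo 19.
By Euler's criterion: 17^{9} ≡ 1 mod 19. Since this equals 1, 17 is a QR.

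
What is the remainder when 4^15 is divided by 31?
By repeated squaring (mod 31): 4^{1}≡4, 4^{2}≡16, 4^{4}≡8, 4^{8}≡2. Then 4^{15} = 4^{8+4+2+1} ≡ 2 × 8 × 16 × 4 ≡ 1 (mod 31)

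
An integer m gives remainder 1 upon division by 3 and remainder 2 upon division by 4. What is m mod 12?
M = 3 × 4 = 12. M₁ = 4, y₁ ≡ 1 mod 3. M₂ = 3, y₂ ≡ 3 mod 4. m = 1×4×1 + 2×3×3 ≡ 10 mod 12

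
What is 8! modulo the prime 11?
(10)! = (8)! × (9) × (10) ≡ -1 mod 11. So (8)! ≡ -1 × [(10)(9)]^(-1) ≡ 5 mod 11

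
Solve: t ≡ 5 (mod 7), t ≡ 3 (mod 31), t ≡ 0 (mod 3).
M = 7 × 31 × 3 = 651. M₁ = 93, y₁ ≡ 4 (mod 7). M₂ = 21, y₂ ≡ 3 (mod 31). M₃ = 217, y₃ ≡ 1 (mod 3). t = 5×93×4 + 3×21×3 + 0×217×1 ≡ 96 (mod 651)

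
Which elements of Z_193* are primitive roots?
There are φ(192) = 64 primitive roots mod 193: {5, 10, 15, 17, 19, 22, 26, 30, 34, 37, 38, 40, 41, 44, 45, 47, 51, 52, 53, 57, 58, 61, 66, 70, 73, 77, 78, 79, 80, 82, 90, 91, 102, 103, 111, 113, 114, 115, 116, 120, 123, 127, 132, 135, 136, 140, 141, 142, 146, 148, 149, 152, 153, 155, 156, 159, 163, 167, 171, 174, 176, 178, 183, 188}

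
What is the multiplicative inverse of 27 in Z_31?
Since 31 is prime, by Fermat 27^(-1) ≡ 27^{29} ≡ 23 (mod 31). Verify: 27 × 23 = 621 ≡ 1 (mod 31)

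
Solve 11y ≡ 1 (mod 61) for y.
Since 61 is prime, by Fermat 11^(-1) ≡ 11^{59} ≡ 50 (mod 61). Verify: 11 × 50 = 550 ≡ 1 (mod 61)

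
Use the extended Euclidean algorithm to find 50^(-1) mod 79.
Extended GCD: 50(-30) + 79(19) = 1. So 50^(-1) ≡ -30 ≡ 49 (mod 79). Verify: 50 × 49 = 2450 ≡ 1 (mod 79)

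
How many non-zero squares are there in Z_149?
The squaring map on Z_149* is 2-to-1, so there are (148)/2 = 74 QRs.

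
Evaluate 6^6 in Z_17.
By repeated squaring (mod 17): 6^{1}≡6, 6^{2}≡2, 6^{4}≡4. Then 6^{6} = 6^{4+2} ≡ 4 × 2 ≡ 8 (mod 17)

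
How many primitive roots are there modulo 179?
A prime p has φ(p-1) primitive roots; here φ(178) = 88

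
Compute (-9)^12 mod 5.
Using Fermat: (-9)^{4} ≡ 1 mod 5. 12 ≡ 0 mod 4. So (-9)^{12} ≡ (-9)^{0} ≡ 1 mod 5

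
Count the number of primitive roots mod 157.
There are φ(157-1) = φ(156) = 48 primitive roots modulo 157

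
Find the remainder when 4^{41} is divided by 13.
By Fermat: 4^{12} ≡ 1 (mod 13). 41 = 3×12 + 5. So 4^{41} ≡ 4^{5} ≡ 10 (mod 13)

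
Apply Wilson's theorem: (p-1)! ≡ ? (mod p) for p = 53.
By Wilson's theorem, (52)! ≡ -1 ≡ 52 (mod 53)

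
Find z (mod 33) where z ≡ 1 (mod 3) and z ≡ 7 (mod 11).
M = 3 × 11 = 33. M₁ = 11, y₁ ≡ 2 (mod 3). M₂ = 3, y₂ ≡ 4 (mod 11). z = 1×11×2 + 7×3×4 ≡ 7 (mod 33)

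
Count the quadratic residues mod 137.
For prime 137, there are (p-1)/2 = (137-1)/2 = 68 quadratic residues (excluding 0).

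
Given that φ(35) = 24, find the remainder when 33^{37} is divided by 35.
By Euler: 33^{24} ≡ 1 (mod 35) since gcd(33, 35) = 1. 37 = 1×24 + 13. So 33^{37} ≡ 33^{13} ≡ 33 (mod 35)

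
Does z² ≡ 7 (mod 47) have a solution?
By Euler's criterion: 7^{23} ≡ 1 (mod 47). Since this equals 1, 7 is a QR.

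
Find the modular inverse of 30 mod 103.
Since 103 is prime, by Fermat 30^(-1) ≡ 30^{101} ≡ 79 (mod 103). Verify: 30 × 79 = 2370 ≡ 1 (mod 103)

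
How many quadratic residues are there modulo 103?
Exactly half the non-zero residues mod a prime are QRs: (103-1)/2 = 51.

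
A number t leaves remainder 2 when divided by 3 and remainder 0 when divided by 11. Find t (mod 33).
M = 3 × 11 = 33. M₁ = 11, y₁ ≡ 2 (mod 3). M₂ = 3, y₂ ≡ 4 (mod 11). t = 2×11×2 + 0×3×4 ≡ 11 (mod 33)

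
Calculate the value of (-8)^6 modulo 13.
By repeated squaring (mod 13): (-8)^{1}≡5, (-8)^{2}≡12, (-8)^{4}≡1. Then (-8)^{6} = (-8)^{4+2} ≡ 1 × 12 ≡ 12 (mod 13)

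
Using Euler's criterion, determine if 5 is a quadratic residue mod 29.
By Euler's criterion: 5^{14} ≡ 1 mod 29. Since this equals 1, 5 is a QR.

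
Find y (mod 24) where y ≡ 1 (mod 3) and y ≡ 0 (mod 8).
M = 3 × 8 = 24. M₁ = 8, y₁ ≡ 2 (mod 3). M₂ = 3, y₂ ≡ 3 (mod 8). y = 1×8×2 + 0×3×3 ≡ 16 (mod 24)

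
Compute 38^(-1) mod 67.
Since 67 is prime, by Fermat 38^(-1) ≡ 38^{65} ≡ 30 mod 67. Verify: 38 × 30 = 1140 ≡ 1 mod 67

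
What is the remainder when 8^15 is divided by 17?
By repeated squaring (mod 17): 8^{1}≡8, 8^{2}≡13, 8^{4}≡16, 8^{8}≡1. Then 8^{15} = 8^{8+4+2+1} ≡ 1 × 16 × 13 × 8 ≡ 15 (mod 17)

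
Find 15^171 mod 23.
Using Fermat: 15^{22} ≡ 1 mod 23. 171 ≡ 17 mod 22. So 15^{171} ≡ 15^{17} ≡ 10 mod 23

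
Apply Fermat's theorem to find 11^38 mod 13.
By Fermat: 11^{12} ≡ 1 mod 13. 38 = 3×12 + 2. So 11^{38} ≡ 11^{2} ≡ 4 mod 13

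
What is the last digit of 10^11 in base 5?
By repeated squaring mod 5: 10^{1}≡0, 10^{2}≡0, 10^{4}≡0, 10^{8}≡0. Then 10^{11} = 10^{8+2+1} ≡ 0 × 0 × 0 ≡ 0 mod 5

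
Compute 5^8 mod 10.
By repeated squaring mod 10: 5^{1}≡5, 5^{2}≡5, 5^{4}≡5, 5^{8}≡5. So 5^{8} ≡ 5 mod 10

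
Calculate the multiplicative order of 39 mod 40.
Powers of 39 mod 40: 39^1≡39, 39^2≡1. Order = 2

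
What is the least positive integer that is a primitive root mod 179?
g = 2. Powers: [2, 4, 8, 16, 32, 64, 128, 77, ...] generates all 178 non-zero residues.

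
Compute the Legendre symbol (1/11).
(1/11) = 1^{5} mod 11 = 1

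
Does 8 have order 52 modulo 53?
ord_53(8) divides 52. For each prime q|52: 8^{26}≡52, 8^{4}≡15, none ≡ 1. So 8 has order 52 and is a primitive root mod 53.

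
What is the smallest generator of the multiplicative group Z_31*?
g = 3. For each prime q|30: 3^{15}≡30, 3^{10}≡25, 3^{6}≡16, none ≡ 1, so ord_31(3) = 30 and 3 is a primitive root.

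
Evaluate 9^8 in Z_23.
By repeated squaring mod 23: 9^{1}≡9, 9^{2}≡12, 9^{4}≡6, 9^{8}≡13. So 9^{8} ≡ 13 mod 23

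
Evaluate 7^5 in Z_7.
By repeated squaring mod 7: 7^{1}≡0, 7^{2}≡0, 7^{4}≡0. Then 7^{5} = 7^{4+1} ≡ 0 × 0 ≡ 0 mod 7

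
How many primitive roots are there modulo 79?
A prime p has φ(p-1) primitive roots; here φ(78) = 24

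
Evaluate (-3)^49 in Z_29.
Using Fermat: (-3)^{28} ≡ 1 (mod 29). 49 ≡ 21 (mod 28). So (-3)^{49} ≡ (-3)^{21} ≡ 12 (mod 29)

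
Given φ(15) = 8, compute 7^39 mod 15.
By Euler: 7^{8} ≡ 1 mod 15 since gcd(7, 15) = 1. 39 = 4×8 + 7. So 7^{39} ≡ 7^{7} ≡ 13 mod 15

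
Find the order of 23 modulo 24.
Powers of 23 mod 24: 23^1≡23, 23^2≡1. So the order of 23 is 2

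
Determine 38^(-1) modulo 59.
Since 59 is prime, by Fermat 38^(-1) ≡ 38^{57} ≡ 14 mod 59. Verify: 38 × 14 = 532 ≡ 1 mod 59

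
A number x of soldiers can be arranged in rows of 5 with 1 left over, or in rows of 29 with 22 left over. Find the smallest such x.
M = 5 × 29 = 145. M₁ = 29, y₁ ≡ 4 (mod 5). M₂ = 5, y₂ ≡ 6 (mod 29). x = 1×29×4 + 22×5×6 ≡ 51 (mod 145)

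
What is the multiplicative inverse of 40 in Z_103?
Since 103 is prime, by Fermat 40^(-1) ≡ 40^{101} ≡ 85 (mod 103). Verify: 40 × 85 = 3400 ≡ 1 (mod 103)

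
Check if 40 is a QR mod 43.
By Euler's criterion: 40^{21} ≡ 1 mod 43. Since this equals 1, 40 is a QR.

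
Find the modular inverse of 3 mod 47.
Since 47 is prime, by Fermat 3^(-1) ≡ 3^{45} ≡ 16 mod 47. Verify: 3 × 16 = 48 ≡ 1 mod 47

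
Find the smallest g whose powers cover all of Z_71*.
g = 7. For each prime q|70: 7^{35}≡70, 7^{14}≡54, 7^{10}≡45, none ≡ 1, so ord_71(7) = 70 and 7 is a primitive root.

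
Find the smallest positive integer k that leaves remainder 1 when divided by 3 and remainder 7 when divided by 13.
M = 3 × 13 = 39. M₁ = 13, y₁ ≡ 1 (mod 3). M₂ = 3, y₂ ≡ 9 (mod 13). k = 1×13×1 + 7×3×9 ≡ 7 (mod 39)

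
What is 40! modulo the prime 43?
(42)! = (40)! × (41) × (42) ≡ -1 mod 43. So (40)! ≡ -1 × [(42)(41)]^(-1) ≡ 21 mod 43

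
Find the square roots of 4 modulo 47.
The square roots of 4 mod 47 are 2 and 45. Verify: 2² = 4 ≡ 4 mod 47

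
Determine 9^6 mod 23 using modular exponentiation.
By repeated squaring mod 23: 9^{1}≡9, 9^{2}≡12, 9^{4}≡6. Then 9^{6} = 9^{4+2} ≡ 6 × 12 ≡ 3 mod 23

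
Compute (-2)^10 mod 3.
Using Fermat: (-2)^{2} ≡ 1 mod 3. 10 ≡ 0 mod 2. So (-2)^{10} ≡ (-2)^{0} ≡ 1 mod 3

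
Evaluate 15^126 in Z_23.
Using Fermat: 15^{22} ≡ 1 mod 23. 126 ≡ 16 mod 22. So 15^{126} ≡ 15^{16} ≡ 16 mod 23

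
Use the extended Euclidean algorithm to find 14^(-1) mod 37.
Extended GCD: 14(8) + 37(-3) = 1. So 14^(-1) ≡ 8 (mod 37). Verify: 14 × 8 = 112 ≡ 1 (mod 37)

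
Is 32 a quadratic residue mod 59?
By Euler's criterion: 32^{29} ≡ 58 (mod 59). Since this equals -1 (≡ 58), 32 is not a QR.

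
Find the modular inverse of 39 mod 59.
Since 59 is prime, by Fermat 39^(-1) ≡ 39^{57} ≡ 56 mod 59. Verify: 39 × 56 = 2184 ≡ 1 mod 59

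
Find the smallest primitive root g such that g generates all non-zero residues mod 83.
g = 2. For each prime q|82: 2^{41}≡82, 2^{2}≡4, none ≡ 1, so ord_83(2) = 82 and 2 is a primitive root.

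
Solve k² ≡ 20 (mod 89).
The square roots of 20 mod 89 are 51 and 38. Verify: 51² = 2601 ≡ 20 (mod 89)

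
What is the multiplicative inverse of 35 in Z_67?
Since 67 is prime, by Fermat 35^(-1) ≡ 35^{65} ≡ 23 (mod 67). Verify: 35 × 23 = 805 ≡ 1 (mod 67)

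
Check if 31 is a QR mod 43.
By Euler's criterion: 31^{21} ≡ 1 mod 43. Since this equals 1, 31 is a QR.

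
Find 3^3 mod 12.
3^{3} = 27 ≡ 3 mod 12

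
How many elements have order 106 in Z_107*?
There are φ(107-1) = φ(106) = 52 primitive roots modulo 107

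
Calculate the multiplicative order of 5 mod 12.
Powers of 5 mod 12: 5^1≡5, 5^2≡1. Order = 2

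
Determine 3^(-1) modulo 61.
Since 61 is prime, by Fermat 3^(-1) ≡ 3^{59} ≡ 41 (mod 61). Verify: 3 × 41 = 123 ≡ 1 (mod 61)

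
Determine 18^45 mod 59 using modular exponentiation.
By repeated squaring mod 59: 18^{1}≡18, 18^{2}≡29, 18^{4}≡15, 18^{8}≡48, 18^{16}≡3, 18^{32}≡9. Then 18^{45} = 18^{32+8+4+1} ≡ 9 × 48 × 15 × 18 ≡ 56 mod 59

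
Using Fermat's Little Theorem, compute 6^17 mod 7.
By Fermat: 6^{6} ≡ 1 mod 7. 17 = 2×6 + 5. So 6^{17} ≡ 6^{5} ≡ 6 mod 7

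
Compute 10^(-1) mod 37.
Since 37 is prime, by Fermat 10^(-1) ≡ 10^{35} ≡ 26 mod 37. Verify: 10 × 26 = 260 ≡ 1 mod 37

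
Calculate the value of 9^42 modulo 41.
Using Fermat: 9^{40} ≡ 1 (mod 41). 42 ≡ 2 (mod 40). So 9^{42} ≡ 9^{2} ≡ 40 (mod 41)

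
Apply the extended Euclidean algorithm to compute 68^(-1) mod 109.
Extended GCD: 68(-8) + 109(5) = 1. So 68^(-1) ≡ -8 ≡ 101 (mod 109). Verify: 68 × 101 = 6868 ≡ 1 (mod 109)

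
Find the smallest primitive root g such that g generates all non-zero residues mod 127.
g = 3. For each prime q|126: 3^{63}≡126, 3^{42}≡107, 3^{18}≡4, none ≡ 1, so ord_127(3) = 126 and 3 is a primitive root.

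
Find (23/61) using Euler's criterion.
(23/61) = 23^{30} mod 61 = -1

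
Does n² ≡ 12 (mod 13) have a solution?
By Euler's criterion: 12^{6} ≡ 1 (mod 13). Since this equals 1, 12 is a QR.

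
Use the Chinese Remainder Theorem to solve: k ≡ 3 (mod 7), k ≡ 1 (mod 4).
M = 7 × 4 = 28. M₁ = 4, y₁ ≡ 2 (mod 7). M₂ = 7, y₂ ≡ 3 (mod 4). k = 3×4×2 + 1×7×3 ≡ 17 (mod 28)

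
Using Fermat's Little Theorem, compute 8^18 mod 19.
By Fermat's Little Theorem, 8^{18} ≡ 1 (mod 19) since 19 is prime and gcd(8, 19) = 1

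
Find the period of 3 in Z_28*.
Powers of 3 mod 28: 3^1≡3, 3^2≡9, 3^3≡27, 3^4≡25, 3^5≡19, 3^6≡1. ord_28(3) = 6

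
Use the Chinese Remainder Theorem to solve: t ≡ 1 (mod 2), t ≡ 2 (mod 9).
M = 2 × 9 = 18. M₁ = 9, y₁ ≡ 1 (mod 2). M₂ = 2, y₂ ≡ 5 (mod 9). t = 1×9×1 + 2×2×5 ≡ 11 (mod 18)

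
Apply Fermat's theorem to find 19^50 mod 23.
By Fermat: 19^{22} ≡ 1 mod 23. 50 = 2×22 + 6. So 19^{50} ≡ 19^{6} ≡ 2 mod 23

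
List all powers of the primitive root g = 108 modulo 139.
108^1, 108^2, ..., 108^{138} mod 139: [108, 127, 94, 5, 123, 79, 53, 25, 59, 117, 126, 125, 17, 29, 74, 69, 85, 6, 92, 67, 8, 30, 43, 57, 40, 11, 76, 7, 61, 55, 102, 35, 27, 136, 93, 36, 135, 124, 48, 41, 119, 64, 101, 66, 39, 42, 88, 52, 56, 71, 23, 121, 2, 77, 115, 49, 10, 107, 19, 106, 50, 118, 95, 113, 111, 34, 58, 9, 138, 31, 12, 45, 134, 16, 60, 86, 114, 80, 22, 13, 14, 122, 110, 65, 70, 54, 133, 47, 72, 131, 109, 96, 82, 99, 128, 63, 132, 78, 84, 37, 104, 112, 3, 46, 103, 4, 15, 91, 98, 20, 75, 38, 73, 100, 97, 51, 87, 83, 68, 116, 18, 137, 62, 24, 90, 129, 32, 120, 33, 89, 21, 44, 26, 28, 105, 81, 130, 1]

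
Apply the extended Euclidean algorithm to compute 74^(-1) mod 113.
Extended GCD: 74(-29) + 113(19) = 1. So 74^(-1) ≡ -29 ≡ 84 (mod 113). Verify: 74 × 84 = 6216 ≡ 1 (mod 113)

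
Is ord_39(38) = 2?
Powers of 38 mod 39: 38^1≡38, 38^2≡1. First k with 38^k≡1 is k=2. Yes, ord_39(38) = 2.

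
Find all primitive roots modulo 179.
There are φ(178) = 88 primitive roots mod 179: {2, 6, 7, 8, 10, 11, 18, 21, 23, 24, 26, 28, 30, 32, 33, 34, 35, 37, 38, 40, 41, 44, 50, 53, 54, 55, 58, 62, 63, 69, 71, 72, 73, 78, 79, 84, 86, 90, 91, 92, 94, 96, 97, 98, 99, 102, 103, 104, 105, 109, 111, 112, 113, 114, 115, 118, 119, 120, 122, 123, 127, 128, 130, 131, 132, 133, 134, 136, 137, 140, 143, 148, 150, 152, 154, 157, 159, 160, 162, 163, 164, 165, 166, 167, 170, 174, 175, 176}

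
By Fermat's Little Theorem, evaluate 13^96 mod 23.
By Fermat: 13^{22} ≡ 1 mod 23. 96 = 4×22 + 8. So 13^{96} ≡ 13^{8} ≡ 2 mod 23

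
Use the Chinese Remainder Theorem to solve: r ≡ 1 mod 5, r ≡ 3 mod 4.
M = 5 × 4 = 20. M₁ = 4, y₁ ≡ 4 mod 5. M₂ = 5, y₂ ≡ 1 mod 4. r = 1×4×4 + 3×5×1 ≡ 11 mod 20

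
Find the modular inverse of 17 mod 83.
Since 83 is prime, by Fermat 17^(-1) ≡ 17^{81} ≡ 44 (mod 83). Verify: 17 × 44 = 748 ≡ 1 (mod 83)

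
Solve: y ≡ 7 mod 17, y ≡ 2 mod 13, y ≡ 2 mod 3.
M = 17 × 13 × 3 = 663. M₁ = 39, y₁ ≡ 7 mod 17. M₂ = 51, y₂ ≡ 12 mod 13. M₃ = 221, y₃ ≡ 2 mod 3. y = 7×39×7 + 2×51×12 + 2×221×2 ≡ 41 mod 663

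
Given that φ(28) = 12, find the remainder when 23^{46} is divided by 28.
By Euler: 23^{12} ≡ 1 (mod 28) since gcd(23, 28) = 1. 46 = 3×12 + 10. So 23^{46} ≡ 23^{10} ≡ 9 (mod 28)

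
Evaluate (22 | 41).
(22/41) = 22^{20} mod 41 = -1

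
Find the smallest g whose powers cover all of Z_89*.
g = 3. Powers: [3, 9, 27, 81, 65, 17, 51, 64, ...] generates all 88 non-zero residues.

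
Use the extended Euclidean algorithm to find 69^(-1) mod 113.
Extended GCD: 69(-18) + 113(11) = 1. So 69^(-1) ≡ -18 ≡ 95 (mod 113). Verify: 69 × 95 = 6555 ≡ 1 (mod 113)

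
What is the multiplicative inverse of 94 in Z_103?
Since 103 is prime, by Fermat 94^(-1) ≡ 94^{101} ≡ 80 mod 103. Verify: 94 × 80 = 7520 ≡ 1 mod 103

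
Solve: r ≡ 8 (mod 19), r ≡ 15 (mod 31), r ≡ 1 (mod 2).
M = 19 × 31 × 2 = 1178. M₁ = 62, y₁ ≡ 4 (mod 19). M₂ = 38, y₂ ≡ 9 (mod 31). M₃ = 589, y₃ ≡ 1 (mod 2). r = 8×62×4 + 15×38×9 + 1×589×1 ≡ 635 (mod 1178)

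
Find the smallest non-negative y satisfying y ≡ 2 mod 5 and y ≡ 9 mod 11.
M = 5 × 11 = 55. M₁ = 11, y₁ ≡ 1 mod 5. M₂ = 5, y₂ ≡ 9 mod 11. y = 2×11×1 + 9×5×9 ≡ 42 mod 55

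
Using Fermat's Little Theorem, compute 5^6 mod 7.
By Fermat's Little Theorem, 5^{6} ≡ 1 (mod 7) since 7 is prime and gcd(5, 7) = 1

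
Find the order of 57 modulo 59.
Powers of 57 mod 59: 57^1≡57, 57^2≡4, 57^3≡51, 57^4≡16, 57^5≡27, 57^6≡5, 57^7≡49, 57^8≡20, 57^9≡19, 57^10≡21, 57^11≡17, 57^12≡25, 57^13≡9, 57^14≡41, 57^15≡36, 57^16≡46, 57^17≡26, 57^18≡7, 57^19≡45, 57^20≡28, 57^21≡3, 57^22≡53, 57^23≡12, 57^24≡35, 57^25≡48, 57^26≡22, 57^27≡15, 57^28≡29, 57^29≡1. Order = 29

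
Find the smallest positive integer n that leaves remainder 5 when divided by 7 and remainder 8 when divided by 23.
M = 7 × 23 = 161. M₁ = 23, y₁ ≡ 4 mod 7. M₂ = 7, y₂ ≡ 10 mod 23. n = 5×23×4 + 8×7×10 ≡ 54 mod 161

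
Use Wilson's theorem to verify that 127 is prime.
(126)! mod 127 = 126. Since this equals -1 (mod 127), Wilson confirms 127 is prime.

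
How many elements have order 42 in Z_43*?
Number of primitive roots mod 43 = φ(p-1) = φ(42) = 12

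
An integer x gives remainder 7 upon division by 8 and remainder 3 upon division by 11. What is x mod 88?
M = 8 × 11 = 88. M₁ = 11, y₁ ≡ 3 mod 8. M₂ = 8, y₂ ≡ 7 mod 11. x = 7×11×3 + 3×8×7 ≡ 47 mod 88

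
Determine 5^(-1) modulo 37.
Since 37 is prime, by Fermat 5^(-1) ≡ 5^{35} ≡ 15 (mod 37). Verify: 5 × 15 = 75 ≡ 1 (mod 37)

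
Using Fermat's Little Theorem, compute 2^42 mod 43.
By Fermat's Little Theorem, 2^{42} ≡ 1 mod 43 since 43 is prime and gcd(2, 43) = 1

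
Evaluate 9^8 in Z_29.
By repeated squaring mod 29: 9^{1}≡9, 9^{2}≡23, 9^{4}≡7, 9^{8}≡20. So 9^{8} ≡ 20 mod 29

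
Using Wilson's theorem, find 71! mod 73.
(72)! = (71)! × (72) ≡ -1 mod 73. So (71)! ≡ -1 × (72)^(-1) ≡ (-1)×(-1) = 1 mod 73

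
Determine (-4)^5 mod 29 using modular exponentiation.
By repeated squaring mod 29: (-4)^{1}≡25, (-4)^{2}≡16, (-4)^{4}≡24. Then (-4)^{5} = (-4)^{4+1} ≡ 24 × 25 ≡ 20 mod 29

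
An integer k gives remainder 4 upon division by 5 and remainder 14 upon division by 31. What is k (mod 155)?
M = 5 × 31 = 155. M₁ = 31, y₁ ≡ 1 (mod 5). M₂ = 5, y₂ ≡ 25 (mod 31). k = 4×31×1 + 14×5×25 ≡ 14 (mod 155)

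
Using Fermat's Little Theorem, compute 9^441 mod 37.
By Fermat: 9^{36} ≡ 1 mod 37. 441 ≡ 9 mod 36. So 9^{441} ≡ 9^{9} ≡ 1 mod 37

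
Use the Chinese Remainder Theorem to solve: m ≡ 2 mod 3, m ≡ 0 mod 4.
M = 3 × 4 = 12. M₁ = 4, y₁ ≡ 1 mod 3. M₂ = 3, y₂ ≡ 3 mod 4. m = 2×4×1 + 0×3×3 ≡ 8 mod 12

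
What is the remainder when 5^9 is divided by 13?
By repeated squaring (mod 13): 5^{1}≡5, 5^{2}≡12, 5^{4}≡1, 5^{8}≡1. Then 5^{9} = 5^{8+1} ≡ 1 × 5 ≡ 5 (mod 13)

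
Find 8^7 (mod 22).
By repeated squaring (mod 22): 8^{1}≡8, 8^{2}≡20, 8^{4}≡4. Then 8^{7} = 8^{4+2+1} ≡ 4 × 20 × 8 ≡ 2 (mod 22)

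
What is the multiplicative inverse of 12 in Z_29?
Since 29 is prime, by Fermat 12^(-1) ≡ 12^{27} ≡ 17 mod 29. Verify: 12 × 17 = 204 ≡ 1 mod 29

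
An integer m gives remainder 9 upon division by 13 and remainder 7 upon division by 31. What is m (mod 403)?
M = 13 × 31 = 403. M₁ = 31, y₁ ≡ 8 (mod 13). M₂ = 13, y₂ ≡ 12 (mod 31). m = 9×31×8 + 7×13×12 ≡ 100 (mod 403)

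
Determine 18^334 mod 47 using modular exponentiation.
Using Fermat: 18^{46} ≡ 1 (mod 47). 334 ≡ 12 (mod 46). So 18^{334} ≡ 18^{12} ≡ 21 (mod 47)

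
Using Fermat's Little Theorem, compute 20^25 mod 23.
By Fermat: 20^{22} ≡ 1 mod 23. So 20^{25} = 20^{22} · 20^{3} ≡ 20^{3} ≡ 19 mod 23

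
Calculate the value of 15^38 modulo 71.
By repeated squaring (mod 71): 15^{1}≡15, 15^{2}≡12, 15^{4}≡2, 15^{8}≡4, 15^{16}≡16, 15^{32}≡43. Then 15^{38} = 15^{32+4+2} ≡ 43 × 2 × 12 ≡ 38 (mod 71)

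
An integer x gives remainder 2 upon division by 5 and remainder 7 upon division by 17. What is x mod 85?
M = 5 × 17 = 85. M₁ = 17, y₁ ≡ 3 mod 5. M₂ = 5, y₂ ≡ 7 mod 17. x = 2×17×3 + 7×5×7 ≡ 7 mod 85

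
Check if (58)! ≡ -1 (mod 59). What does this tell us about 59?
(58)! mod 59 = 58. Since this equals -1 (mod 59), Wilson confirms 59 is prime.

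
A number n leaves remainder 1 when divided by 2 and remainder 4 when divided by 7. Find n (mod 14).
M = 2 × 7 = 14. M₁ = 7, y₁ ≡ 1 (mod 2). M₂ = 2, y₂ ≡ 4 (mod 7). n = 1×7×1 + 4×2×4 ≡ 11 (mod 14)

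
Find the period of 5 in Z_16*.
Powers of 5 mod 16: 5^1≡5, 5^2≡9, 5^3≡13, 5^4≡1. Order = 4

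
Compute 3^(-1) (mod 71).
Since 71 is prime, by Fermat 3^(-1) ≡ 3^{69} ≡ 24 (mod 71). Verify: 3 × 24 = 72 ≡ 1 (mod 71)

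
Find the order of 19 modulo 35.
Powers of 19 mod 35: 19^1≡19, 19^2≡11, 19^3≡34, 19^4≡16, 19^5≡24, 19^6≡1. So the order of 19 is 6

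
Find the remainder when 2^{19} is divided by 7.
By Fermat: 2^{6} ≡ 1 mod 7. 19 = 3×6 + 1. So 2^{19} ≡ 2^{1} ≡ 2 mod 7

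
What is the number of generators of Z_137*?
A prime p has φ(p-1) primitive roots; here φ(136) = 64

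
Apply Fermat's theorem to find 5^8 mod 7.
By Fermat: 5^{6} ≡ 1 mod 7. So 5^{8} = 5^{6} · 5^{2} ≡ 5^{2} ≡ 4 mod 7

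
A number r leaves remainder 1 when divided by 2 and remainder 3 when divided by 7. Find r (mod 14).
M = 2 × 7 = 14. M₁ = 7, y₁ ≡ 1 (mod 2). M₂ = 2, y₂ ≡ 4 (mod 7). r = 1×7×1 + 3×2×4 ≡ 3 (mod 14)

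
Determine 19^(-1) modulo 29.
Since 29 is prime, by Fermat 19^(-1) ≡ 19^{27} ≡ 26 (mod 29). Verify: 19 × 26 = 494 ≡ 1 (mod 29)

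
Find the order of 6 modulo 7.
Powers of 6 mod 7: 6^1≡6, 6^2≡1. Order = 2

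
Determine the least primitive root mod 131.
g = 2. For each prime q|130: 2^{65}≡130, 2^{26}≡53, 2^{10}≡107, none ≡ 1, so ord_131(2) = 130 and 2 is a primitive root.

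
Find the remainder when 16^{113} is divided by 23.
By Fermat: 16^{22} ≡ 1 (mod 23). 113 = 5×22 + 3. So 16^{113} ≡ 16^{3} ≡ 2 (mod 23)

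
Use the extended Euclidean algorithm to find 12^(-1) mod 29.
Extended GCD: 12(-12) + 29(5) = 1. So 12^(-1) ≡ -12 ≡ 17 (mod 29). Verify: 12 × 17 = 204 ≡ 1 (mod 29)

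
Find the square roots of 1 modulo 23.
The square roots of 1 mod 23 are 1 and 22. Verify: 1² = 1 ≡ 1 mod 23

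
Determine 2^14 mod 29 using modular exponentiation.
By repeated squaring (mod 29): 2^{1}≡2, 2^{2}≡4, 2^{4}≡16, 2^{8}≡24. Then 2^{14} = 2^{8+4+2} ≡ 24 × 16 × 4 ≡ 28 (mod 29)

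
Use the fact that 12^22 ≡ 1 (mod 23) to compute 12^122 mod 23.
By Fermat: 12^{22} ≡ 1 (mod 23). 122 = 5×22 + 12. So 12^{122} ≡ 12^{12} ≡ 12 (mod 23)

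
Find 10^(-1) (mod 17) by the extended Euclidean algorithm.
Extended GCD: 10(-5) + 17(3) = 1. So 10^(-1) ≡ -5 ≡ 12 (mod 17). Verify: 10 × 12 = 120 ≡ 1 (mod 17)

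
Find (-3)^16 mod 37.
By repeated squaring mod 37: (-3)^{1}≡34, (-3)^{2}≡9, (-3)^{4}≡7, (-3)^{8}≡12, (-3)^{16}≡33. So (-3)^{16} ≡ 33 mod 37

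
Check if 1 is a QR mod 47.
By Euler's criterion: 1^{23} ≡ 1 mod 47. Since this equals 1, 1 is a QR.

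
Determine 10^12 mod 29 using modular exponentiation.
By repeated squaring (mod 29): 10^{1}≡10, 10^{2}≡13, 10^{4}≡24, 10^{8}≡25. Then 10^{12} = 10^{8+4} ≡ 25 × 24 ≡ 20 (mod 29)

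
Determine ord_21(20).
Powers of 20 mod 21: 20^1≡20, 20^2≡1. So the order of 20 is 2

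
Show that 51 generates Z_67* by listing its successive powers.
51^1, 51^2, ..., 51^{66} mod 67: [51, 55, 58, 10, 41, 14, 44, 33, 8, 6, 38, 62, 13, 60, 45, 17, 63, 64, 48, 36, 27, 37, 11, 25, 2, 35, 43, 49, 20, 15, 28, 21, 66, 16, 12, 9, 57, 26, 53, 23, 34, 59, 61, 29, 5, 54, 7, 22, 50, 4, 3, 19, 31, 40, 30, 56, 42, 65, 32, 24, 18, 47, 52, 39, 46, 1]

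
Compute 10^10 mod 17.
By repeated squaring (mod 17): 10^{1}≡10, 10^{2}≡15, 10^{4}≡4, 10^{8}≡16. Then 10^{10} = 10^{8+2} ≡ 16 × 15 ≡ 2 (mod 17)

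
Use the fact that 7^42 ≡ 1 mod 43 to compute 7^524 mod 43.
By Fermat: 7^{42} ≡ 1 mod 43. 524 ≡ 20 mod 42. So 7^{524} ≡ 7^{20} ≡ 6 mod 43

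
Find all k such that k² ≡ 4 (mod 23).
The square roots of 4 mod 23 are 2 and 21. Verify: 2² = 4 ≡ 4 (mod 23)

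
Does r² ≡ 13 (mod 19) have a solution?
By Euler's criterion: 13^{9} ≡ 18 (mod 19). Since this equals -1 (≡ 18), 13 is not a QR.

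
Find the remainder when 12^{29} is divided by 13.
By Fermat: 12^{12} ≡ 1 (mod 13). 29 = 2×12 + 5. So 12^{29} ≡ 12^{5} ≡ 12 (mod 13)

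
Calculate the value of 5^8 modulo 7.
Using Fermat: 5^{6} ≡ 1 mod 7. 8 ≡ 2 mod 6. So 5^{8} ≡ 5^{2} ≡ 4 mod 7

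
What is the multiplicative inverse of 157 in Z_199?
Since 199 is prime, by Fermat 157^(-1) ≡ 157^{197} ≡ 90 (mod 199). Verify: 157 × 90 = 14130 ≡ 1 (mod 199)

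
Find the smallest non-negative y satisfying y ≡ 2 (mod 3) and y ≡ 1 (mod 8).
M = 3 × 8 = 24. M₁ = 8, y₁ ≡ 2 (mod 3). M₂ = 3, y₂ ≡ 3 (mod 8). y = 2×8×2 + 1×3×3 ≡ 17 (mod 24)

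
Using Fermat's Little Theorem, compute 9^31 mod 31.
By Fermat: 9^{30} ≡ 1 (mod 31). So 9^{31} = 9^{30} · 9^{1} ≡ 9^{1} ≡ 9 (mod 31)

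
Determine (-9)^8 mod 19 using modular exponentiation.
By repeated squaring mod 19: (-9)^{1}≡10, (-9)^{2}≡5, (-9)^{4}≡6, (-9)^{8}≡17. So (-9)^{8} ≡ 17 mod 19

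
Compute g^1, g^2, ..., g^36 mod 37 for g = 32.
32^1, 32^2, ..., 32^{36} mod 37: [32, 25, 23, 33, 20, 11, 19, 16, 31, 30, 35, 10, 24, 28, 8, 34, 15, 36, 5, 12, 14, 4, 17, 26, 18, 21, 6, 7, 2, 27, 13, 9, 29, 3, 22, 1]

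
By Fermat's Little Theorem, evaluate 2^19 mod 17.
By Fermat: 2^{16} ≡ 1 mod 17. So 2^{19} = 2^{16} · 2^{3} ≡ 2^{3} ≡ 8 mod 17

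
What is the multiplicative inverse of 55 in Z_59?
Since 59 is prime, by Fermat 55^(-1) ≡ 55^{57} ≡ 44 mod 59. Verify: 55 × 44 = 2420 ≡ 1 mod 59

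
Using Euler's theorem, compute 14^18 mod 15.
By Euler: 14^{8} ≡ 1 (mod 15) since gcd(14, 15) = 1. 18 = 2×8 + 2. So 14^{18} ≡ 14^{2} ≡ 1 (mod 15)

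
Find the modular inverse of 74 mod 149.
Since 149 is prime, by Fermat 74^(-1) ≡ 74^{147} ≡ 147 mod 149. Verify: 74 × 147 = 10878 ≡ 1 mod 149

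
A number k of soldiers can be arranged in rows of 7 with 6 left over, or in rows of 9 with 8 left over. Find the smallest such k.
M = 7 × 9 = 63. M₁ = 9, y₁ ≡ 4 mod 7. M₂ = 7, y₂ ≡ 4 mod 9. k = 6×9×4 + 8×7×4 ≡ 62 mod 63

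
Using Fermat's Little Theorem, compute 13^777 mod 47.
By Fermat: 13^{46} ≡ 1 (mod 47). 777 ≡ 41 (mod 46). So 13^{777} ≡ 13^{41} ≡ 20 (mod 47)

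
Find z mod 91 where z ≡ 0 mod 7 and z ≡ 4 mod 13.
M = 7 × 13 = 91. M₁ = 13, y₁ ≡ 6 mod 7. M₂ = 7, y₂ ≡ 2 mod 13. z = 0×13×6 + 4×7×2 ≡ 56 mod 91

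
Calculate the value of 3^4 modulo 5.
3^{4} = 81 ≡ 1 mod 5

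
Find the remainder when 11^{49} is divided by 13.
By Fermat: 11^{12} ≡ 1 mod 13. 49 = 4×12 + 1. So 11^{49} ≡ 11^{1} ≡ 11 mod 13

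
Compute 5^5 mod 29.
By repeated squaring (mod 29): 5^{1}≡5, 5^{2}≡25, 5^{4}≡16. Then 5^{5} = 5^{4+1} ≡ 16 × 5 ≡ 22 (mod 29)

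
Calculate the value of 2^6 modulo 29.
By repeated squaring mod 29: 2^{1}≡2, 2^{2}≡4, 2^{4}≡16. Then 2^{6} = 2^{4+2} ≡ 16 × 4 ≡ 6 mod 29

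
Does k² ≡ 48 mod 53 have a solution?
By Euler's criterion: 48^{26} ≡ 52 mod 53. Since this equals -1 (≡ 52), 48 is not a QR.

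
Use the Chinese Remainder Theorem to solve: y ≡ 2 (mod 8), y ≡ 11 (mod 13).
M = 8 × 13 = 104. M₁ = 13, y₁ ≡ 5 (mod 8). M₂ = 8, y₂ ≡ 5 (mod 13). y = 2×13×5 + 11×8×5 ≡ 50 (mod 104)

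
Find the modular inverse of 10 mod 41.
Since 41 is prime, by Fermat 10^(-1) ≡ 10^{39} ≡ 37 (mod 41). Verify: 10 × 37 = 370 ≡ 1 (mod 41)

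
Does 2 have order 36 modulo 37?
ord_37(2) divides 36. For each prime q|36: 2^{18}≡36, 2^{12}≡26, none ≡ 1. So 2 has order 36 and is a primitive root mod 37.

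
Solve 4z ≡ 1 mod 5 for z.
Since 5 is prime, by Fermat 4^(-1) ≡ 4^{3} ≡ 4 mod 5. Verify: 4 × 4 = 16 ≡ 1 mod 5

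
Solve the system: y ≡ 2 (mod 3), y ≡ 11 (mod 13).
M = 3 × 13 = 39. M₁ = 13, y₁ ≡ 1 (mod 3). M₂ = 3, y₂ ≡ 9 (mod 13). y = 2×13×1 + 11×3×9 ≡ 11 (mod 39)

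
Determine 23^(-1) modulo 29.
Since 29 is prime, by Fermat 23^(-1) ≡ 23^{27} ≡ 24 (mod 29). Verify: 23 × 24 = 552 ≡ 1 (mod 29)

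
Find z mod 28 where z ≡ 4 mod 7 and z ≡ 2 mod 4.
M = 7 × 4 = 28. M₁ = 4, y₁ ≡ 2 mod 7. M₂ = 7, y₂ ≡ 3 mod 4. z = 4×4×2 + 2×7×3 ≡ 18 mod 28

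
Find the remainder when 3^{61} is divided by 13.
By Fermat: 3^{12} ≡ 1 (mod 13). 61 = 5×12 + 1. So 3^{61} ≡ 3^{1} ≡ 3 (mod 13)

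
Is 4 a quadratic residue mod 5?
By Euler's criterion: 4^{2} ≡ 1 mod 5. Since this equals 1, 4 is a QR.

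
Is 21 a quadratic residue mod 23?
By Euler's criterion: 21^{11} ≡ 22 mod 23. Since this equals -1 (≡ 22), 21 is not a QR.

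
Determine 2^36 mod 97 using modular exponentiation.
By repeated squaring mod 97: 2^{1}≡2, 2^{2}≡4, 2^{4}≡16, 2^{8}≡62, 2^{16}≡61, 2^{32}≡35. Then 2^{36} = 2^{32+4} ≡ 35 × 16 ≡ 75 mod 97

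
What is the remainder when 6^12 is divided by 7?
Using Fermat: 6^{6} ≡ 1 (mod 7). 12 ≡ 0 (mod 6). So 6^{12} ≡ 6^{0} ≡ 1 (mod 7)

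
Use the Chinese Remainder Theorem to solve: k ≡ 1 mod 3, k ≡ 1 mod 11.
M = 3 × 11 = 33. M₁ = 11, y₁ ≡ 2 mod 3. M₂ = 3, y₂ ≡ 4 mod 11. k = 1×11×2 + 1×3×4 ≡ 1 mod 33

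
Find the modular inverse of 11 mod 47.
Since 47 is prime, by Fermat 11^(-1) ≡ 11^{45} ≡ 30 mod 47. Verify: 11 × 30 = 330 ≡ 1 mod 47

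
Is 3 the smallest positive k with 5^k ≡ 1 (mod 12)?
Powers of 5 mod 12: 5^1≡5, 5^2≡1. Already 5^2≡1, so the order is 2 < 3. No, the actual order is 2.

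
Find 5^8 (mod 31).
By repeated squaring (mod 31): 5^{1}≡5, 5^{2}≡25, 5^{4}≡5, 5^{8}≡25. So 5^{8} ≡ 25 (mod 31)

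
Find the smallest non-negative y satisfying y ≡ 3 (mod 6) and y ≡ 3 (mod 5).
M = 6 × 5 = 30. M₁ = 5, y₁ ≡ 5 (mod 6). M₂ = 6, y₂ ≡ 1 (mod 5). y = 3×5×5 + 3×6×1 ≡ 3 (mod 30)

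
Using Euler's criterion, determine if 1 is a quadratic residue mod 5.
By Euler's criterion: 1^{2} ≡ 1 mod 5. Since this equals 1, 1 is a QR.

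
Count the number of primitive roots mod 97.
A prime p has φ(p-1) primitive roots; here φ(96) = 32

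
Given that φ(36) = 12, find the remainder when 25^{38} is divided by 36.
By Euler: 25^{12} ≡ 1 mod 36 since gcd(25, 36) = 1. 38 = 3×12 + 2. So 25^{38} ≡ 25^{2} ≡ 13 mod 36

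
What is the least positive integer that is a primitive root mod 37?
g = 2. For each prime q|36: 2^{18}≡36, 2^{12}≡26, none ≡ 1, so ord_37(2) = 36 and 2 is a primitive root.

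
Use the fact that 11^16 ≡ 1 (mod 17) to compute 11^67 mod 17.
By Fermat: 11^{16} ≡ 1 (mod 17). 67 = 4×16 + 3. So 11^{67} ≡ 11^{3} ≡ 5 (mod 17)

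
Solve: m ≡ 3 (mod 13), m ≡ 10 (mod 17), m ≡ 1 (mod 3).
M = 13 × 17 × 3 = 663. M₁ = 51, y₁ ≡ 12 (mod 13). M₂ = 39, y₂ ≡ 7 (mod 17). M₃ = 221, y₃ ≡ 2 (mod 3). m = 3×51×12 + 10×39×7 + 1×221×2 ≡ 367 (mod 663)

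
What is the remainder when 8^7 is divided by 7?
Using Fermat: 8^{6} ≡ 1 mod 7. 7 ≡ 1 mod 6. So 8^{7} ≡ 8^{1} ≡ 1 mod 7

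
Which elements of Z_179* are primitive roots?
There are φ(178) = 88 primitive roots mod 179: {2, 6, 7, 8, 10, 11, 18, 21, 23, 24, 26, 28, 30, 32, 33, 34, 35, 37, 38, 40, 41, 44, 50, 53, 54, 55, 58, 62, 63, 69, 71, 72, 73, 78, 79, 84, 86, 90, 91, 92, 94, 96, 97, 98, 99, 102, 103, 104, 105, 109, 111, 112, 113, 114, 115, 118, 119, 120, 122, 123, 127, 128, 130, 131, 132, 133, 134, 136, 137, 140, 143, 148, 150, 152, 154, 157, 159, 160, 162, 163, 164, 165, 166, 167, 170, 174, 175, 176}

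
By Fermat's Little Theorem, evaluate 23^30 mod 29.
By Fermat: 23^{28} ≡ 1 mod 29. So 23^{30} = 23^{28} · 23^{2} ≡ 23^{2} ≡ 7 mod 29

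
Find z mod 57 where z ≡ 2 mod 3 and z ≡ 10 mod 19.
M = 3 × 19 = 57. M₁ = 19, y₁ ≡ 1 mod 3. M₂ = 3, y₂ ≡ 13 mod 19. z = 2×19×1 + 10×3×13 ≡ 29 mod 57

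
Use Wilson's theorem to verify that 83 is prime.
(82)! mod 83 = 82. Since this equals -1 (mod 83), Wilson confirms 83 is prime.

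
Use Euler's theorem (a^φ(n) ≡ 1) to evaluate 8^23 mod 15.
By Euler: 8^{8} ≡ 1 (mod 15) since gcd(8, 15) = 1. 23 = 2×8 + 7. So 8^{23} ≡ 8^{7} ≡ 2 (mod 15)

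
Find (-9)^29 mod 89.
By repeated squaring mod 89: (-9)^{1}≡80, (-9)^{2}≡81, (-9)^{4}≡64, (-9)^{8}≡2, (-9)^{16}≡4. Then (-9)^{29} = (-9)^{16+8+4+1} ≡ 4 × 2 × 64 × 80 ≡ 20 mod 89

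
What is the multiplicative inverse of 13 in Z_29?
Since 29 is prime, by Fermat 13^(-1) ≡ 13^{27} ≡ 9 (mod 29). Verify: 13 × 9 = 117 ≡ 1 (mod 29)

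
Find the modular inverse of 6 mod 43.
Since 43 is prime, by Fermat 6^(-1) ≡ 6^{41} ≡ 36 (mod 43). Verify: 6 × 36 = 216 ≡ 1 (mod 43)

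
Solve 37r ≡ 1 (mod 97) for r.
Since 97 is prime, by Fermat 37^(-1) ≡ 37^{95} ≡ 21 (mod 97). Verify: 37 × 21 = 777 ≡ 1 (mod 97)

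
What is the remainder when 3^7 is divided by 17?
By repeated squaring mod 17: 3^{1}≡3, 3^{2}≡9, 3^{4}≡13. Then 3^{7} = 3^{4+2+1} ≡ 13 × 9 × 3 ≡ 11 mod 17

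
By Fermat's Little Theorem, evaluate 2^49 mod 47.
By Fermat: 2^{46} ≡ 1 mod 47. So 2^{49} = 2^{46} · 2^{3} ≡ 2^{3} ≡ 8 mod 47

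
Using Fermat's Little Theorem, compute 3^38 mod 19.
By Fermat: 3^{18} ≡ 1 (mod 19). 38 = 2×18 + 2. So 3^{38} ≡ 3^{2} ≡ 9 (mod 19)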